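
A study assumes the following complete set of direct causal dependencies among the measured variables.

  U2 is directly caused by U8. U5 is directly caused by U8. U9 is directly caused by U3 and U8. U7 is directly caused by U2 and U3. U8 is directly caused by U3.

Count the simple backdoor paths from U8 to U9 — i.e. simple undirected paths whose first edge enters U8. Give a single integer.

A backdoor path from U8 to U9 is any simple undirected path whose first edge points into U8 (i.e. leaves U8 via a parent).
Parents of U8: {U3}.
Enumerating:
  P1: U8 <- U3 -> U9
That exhausts the simple backdoor paths. Count: 1.

1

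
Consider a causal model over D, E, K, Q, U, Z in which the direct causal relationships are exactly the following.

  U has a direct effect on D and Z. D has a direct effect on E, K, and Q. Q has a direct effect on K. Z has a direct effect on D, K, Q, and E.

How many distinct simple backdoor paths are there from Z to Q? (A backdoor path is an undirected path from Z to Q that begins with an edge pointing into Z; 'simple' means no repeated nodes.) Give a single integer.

A backdoor path from Z to Q is any simple undirected path whose first edge points into Z (i.e. leaves Z via a parent).
Parents of Z: {U}.
Enumerating:
  P1: Z <- U -> D -> Q
  P2: Z <- U -> D -> K <- Q
That exhausts the simple backdoor paths. Count: 2.

2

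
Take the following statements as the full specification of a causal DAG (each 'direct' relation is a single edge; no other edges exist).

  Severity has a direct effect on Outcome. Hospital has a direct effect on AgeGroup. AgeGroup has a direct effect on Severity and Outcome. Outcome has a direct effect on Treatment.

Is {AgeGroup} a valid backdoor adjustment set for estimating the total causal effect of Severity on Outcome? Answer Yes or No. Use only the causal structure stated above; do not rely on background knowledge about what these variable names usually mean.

Yes

Backdoor paths from Severity to Outcome (paths whose first edge points into Severity):
  P1: Severity <- AgeGroup -> Outcome
Condition 1 (no descendant of Severity in the set): holds — descendants of Severity are {Outcome, Treatment}; none are in {AgeGroup}.
Condition 2 (every backdoor path blocked by {AgeGroup}):
  P1: blocked at fork node AgeGroup ∈ conditioning set.
{AgeGroup} satisfies the backdoor criterion.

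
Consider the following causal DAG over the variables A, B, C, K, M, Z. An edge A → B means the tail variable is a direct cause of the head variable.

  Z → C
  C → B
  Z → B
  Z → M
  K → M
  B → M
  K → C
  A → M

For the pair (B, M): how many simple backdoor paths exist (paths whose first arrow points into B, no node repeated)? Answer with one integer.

A backdoor path from B to M is any simple undirected path whose first edge points into B (i.e. leaves B via a parent).
Parents of B: {C, Z}.
Enumerating:
  P1: B <- Z -> C <- K -> M
  P2: B <- Z -> M
  P3: B <- C <- K -> M
  P4: B <- C <- Z -> M
That exhausts the simple backdoor paths. Count: 4.

4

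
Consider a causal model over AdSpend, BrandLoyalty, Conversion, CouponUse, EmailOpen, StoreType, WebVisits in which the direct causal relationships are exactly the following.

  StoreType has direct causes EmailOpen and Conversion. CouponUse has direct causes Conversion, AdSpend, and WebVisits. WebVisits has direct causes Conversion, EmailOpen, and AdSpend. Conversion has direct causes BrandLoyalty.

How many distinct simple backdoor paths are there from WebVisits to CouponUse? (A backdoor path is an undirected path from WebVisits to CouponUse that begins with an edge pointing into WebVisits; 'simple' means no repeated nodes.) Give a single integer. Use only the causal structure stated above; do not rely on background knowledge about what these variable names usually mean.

3

A backdoor path from WebVisits to CouponUse is any simple undirected path whose first edge points into WebVisits (i.e. leaves WebVisits via a parent).
Parents of WebVisits: {AdSpend, Conversion, EmailOpen}.
Enumerating:
  P1: WebVisits <- EmailOpen -> StoreType <- Conversion -> CouponUse
  P2: WebVisits <- Conversion -> CouponUse
  P3: WebVisits <- AdSpend -> CouponUse
That exhausts the simple backdoor paths. Count: 3.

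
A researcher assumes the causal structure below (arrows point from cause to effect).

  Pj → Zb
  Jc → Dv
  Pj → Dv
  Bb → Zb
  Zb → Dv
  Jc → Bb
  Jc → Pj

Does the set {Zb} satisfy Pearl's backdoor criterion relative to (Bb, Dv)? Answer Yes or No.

No

Backdoor paths from Bb to Dv (paths whose first edge points into Bb):
  P1: Bb <- Jc -> Pj -> Zb -> Dv
  P2: Bb <- Jc -> Pj -> Dv
  P3: Bb <- Jc -> Dv
Condition 1 (no descendant of Bb in the set): FAILS — Zb is a descendant of Bb.
Condition 2 (every backdoor path blocked by {Zb}):
  P1: blocked at chain node Zb ∈ conditioning set.
  P2: open — no interior node is in the conditioning set.
  P3: open — no interior node is in the conditioning set.
{Zb} does not satisfy the backdoor criterion.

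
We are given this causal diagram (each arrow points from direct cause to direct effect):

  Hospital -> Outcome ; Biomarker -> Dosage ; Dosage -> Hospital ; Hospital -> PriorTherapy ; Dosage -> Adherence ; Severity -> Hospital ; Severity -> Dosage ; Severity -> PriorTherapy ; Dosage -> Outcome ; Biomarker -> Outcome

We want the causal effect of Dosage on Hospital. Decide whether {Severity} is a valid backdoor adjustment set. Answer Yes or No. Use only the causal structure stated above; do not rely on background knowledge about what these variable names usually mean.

Yes

Backdoor paths from Dosage to Hospital (paths whose first edge points into Dosage):
  P1: Dosage <- Severity -> Hospital
  P2: Dosage <- Severity -> PriorTherapy <- Hospital
  P3: Dosage <- Biomarker -> Outcome <- Hospital
Condition 1 (no descendant of Dosage in the set): holds — descendants of Dosage are {Adherence, Hospital, Outcome, PriorTherapy}; none are in {Severity}.
Condition 2 (every backdoor path blocked by {Severity}):
  P1: blocked at fork node Severity ∈ conditioning set.
  P2: blocked at fork node Severity ∈ conditioning set.
  P3: blocked at collider Outcome (neither it nor any descendant is in the conditioning set).
{Severity} satisfies the backdoor criterion.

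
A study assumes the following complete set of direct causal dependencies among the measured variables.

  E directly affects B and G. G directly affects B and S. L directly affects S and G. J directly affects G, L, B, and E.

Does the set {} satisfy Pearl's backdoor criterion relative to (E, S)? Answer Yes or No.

No

Backdoor paths from E to S (paths whose first edge points into E):
  P1: E <- J -> L -> G -> S
  P2: E <- J -> L -> S
  P3: E <- J -> G <- L -> S
  P4: E <- J -> G -> S
  P5: E <- J -> B <- G <- L -> S
  P6: E <- J -> B <- G -> S
Condition 1 (no descendant of E in the set): holds — descendants of E are {B, G, S}; none are in {}.
Condition 2 (every backdoor path blocked by {}):
  P1: open — no interior node is in the conditioning set.
  P2: open — no interior node is in the conditioning set.
  P3: blocked at collider G (neither it nor any descendant is in the conditioning set).
  P4: open — no interior node is in the conditioning set.
  P5: blocked at collider B (neither it nor any descendant is in the conditioning set).
  P6: blocked at collider B (neither it nor any descendant is in the conditioning set).
{} does not satisfy the backdoor criterion.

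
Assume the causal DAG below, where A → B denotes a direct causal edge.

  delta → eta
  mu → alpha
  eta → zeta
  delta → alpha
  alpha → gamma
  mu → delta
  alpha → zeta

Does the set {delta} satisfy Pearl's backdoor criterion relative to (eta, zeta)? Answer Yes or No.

Yes

Backdoor paths from eta to zeta (paths whose first edge points into eta):
  P1: eta <- delta <- mu -> alpha -> zeta
  P2: eta <- delta -> alpha -> zeta
Condition 1 (no descendant of eta in the set): holds — descendants of eta are {zeta}; none are in {delta}.
Condition 2 (every backdoor path blocked by {delta}):
  P1: blocked at chain node delta ∈ conditioning set.
  P2: blocked at fork node delta ∈ conditioning set.
{delta} satisfies the backdoor criterion.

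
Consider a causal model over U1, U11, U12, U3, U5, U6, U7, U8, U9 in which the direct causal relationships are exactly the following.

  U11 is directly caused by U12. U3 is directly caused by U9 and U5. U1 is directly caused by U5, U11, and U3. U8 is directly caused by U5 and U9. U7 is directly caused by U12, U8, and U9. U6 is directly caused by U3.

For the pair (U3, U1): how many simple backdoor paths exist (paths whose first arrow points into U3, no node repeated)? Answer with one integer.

7

A backdoor path from U3 to U1 is any simple undirected path whose first edge points into U3 (i.e. leaves U3 via a parent).
Parents of U3: {U5, U9}.
Enumerating:
  P1: U3 <- U9 -> U8 <- U5 -> U1
  P2: U3 <- U9 -> U8 -> U7 <- U12 -> U11 -> U1
  P3: U3 <- U9 -> U7 <- U12 -> U11 -> U1
  P4: U3 <- U9 -> U7 <- U8 <- U5 -> U1
  P5: U3 <- U5 -> U1
  P6: U3 <- U5 -> U8 <- U9 -> U7 <- U12 -> U11 -> U1
  P7: U3 <- U5 -> U8 -> U7 <- U12 -> U11 -> U1
That exhausts the simple backdoor paths. Count: 7.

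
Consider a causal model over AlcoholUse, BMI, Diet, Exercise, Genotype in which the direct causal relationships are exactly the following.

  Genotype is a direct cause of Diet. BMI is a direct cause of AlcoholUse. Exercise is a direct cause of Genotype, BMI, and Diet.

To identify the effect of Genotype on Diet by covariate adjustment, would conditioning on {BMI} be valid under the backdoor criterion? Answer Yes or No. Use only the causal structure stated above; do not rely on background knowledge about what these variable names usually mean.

Backdoor paths from Genotype to Diet (paths whose first edge points into Genotype):
  P1: Genotype <- Exercise -> Diet
Condition 1 (no descendant of Genotype in the set): holds — descendants of Genotype are {Diet}; none are in {BMI}.
Condition 2 (every backdoor path blocked by {BMI}):
  P1: open — no interior node is in the conditioning set.
{BMI} does not satisfy the backdoor criterion.

No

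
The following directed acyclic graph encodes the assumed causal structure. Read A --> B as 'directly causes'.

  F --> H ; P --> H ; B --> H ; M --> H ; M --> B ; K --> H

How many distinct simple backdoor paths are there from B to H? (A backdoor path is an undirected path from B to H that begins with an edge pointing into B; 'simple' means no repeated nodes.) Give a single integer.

A backdoor path from B to H is any simple undirected path whose first edge points into B (i.e. leaves B via a parent).
Parents of B: {M}.
Enumerating:
  P1: B <- M -> H
That exhausts the simple backdoor paths. Count: 1.

1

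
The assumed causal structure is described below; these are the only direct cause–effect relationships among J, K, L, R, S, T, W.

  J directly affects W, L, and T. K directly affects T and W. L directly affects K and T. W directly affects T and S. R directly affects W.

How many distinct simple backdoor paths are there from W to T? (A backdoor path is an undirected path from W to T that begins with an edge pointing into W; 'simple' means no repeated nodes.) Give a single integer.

A backdoor path from W to T is any simple undirected path whose first edge points into W (i.e. leaves W via a parent).
Parents of W: {J, K, R}.
Enumerating:
  P1: W <- J -> L -> K -> T
  P2: W <- J -> L -> T
  P3: W <- J -> T
  P4: W <- K <- L <- J -> T
  P5: W <- K <- L -> T
  P6: W <- K -> T
That exhausts the simple backdoor paths. Count: 6.

6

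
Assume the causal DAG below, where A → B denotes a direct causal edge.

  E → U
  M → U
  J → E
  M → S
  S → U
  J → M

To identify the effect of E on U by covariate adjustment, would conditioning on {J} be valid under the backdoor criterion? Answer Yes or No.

Yes

Backdoor paths from E to U (paths whose first edge points into E):
  P1: E <- J -> M -> S -> U
  P2: E <- J -> M -> U
Condition 1 (no descendant of E in the set): holds — descendants of E are {U}; none are in {J}.
Condition 2 (every backdoor path blocked by {J}):
  P1: blocked at fork node J ∈ conditioning set.
  P2: blocked at fork node J ∈ conditioning set.
{J} satisfies the backdoor criterion.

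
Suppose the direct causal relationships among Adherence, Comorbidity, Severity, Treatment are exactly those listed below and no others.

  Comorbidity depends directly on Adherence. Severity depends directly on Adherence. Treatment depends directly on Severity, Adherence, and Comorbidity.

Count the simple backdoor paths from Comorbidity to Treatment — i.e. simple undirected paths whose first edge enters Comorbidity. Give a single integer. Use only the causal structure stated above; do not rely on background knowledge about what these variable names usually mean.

2

A backdoor path from Comorbidity to Treatment is any simple undirected path whose first edge points into Comorbidity (i.e. leaves Comorbidity via a parent).
Parents of Comorbidity: {Adherence}.
Enumerating:
  P1: Comorbidity <- Adherence -> Severity -> Treatment
  P2: Comorbidity <- Adherence -> Treatment
That exhausts the simple backdoor paths. Count: 2.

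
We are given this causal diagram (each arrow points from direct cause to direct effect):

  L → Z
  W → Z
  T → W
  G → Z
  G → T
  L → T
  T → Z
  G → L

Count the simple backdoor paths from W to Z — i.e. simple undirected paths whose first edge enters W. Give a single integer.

A backdoor path from W to Z is any simple undirected path whose first edge points into W (i.e. leaves W via a parent).
Parents of W: {T}.
Enumerating:
  P1: W <- T <- G -> L -> Z
  P2: W <- T <- G -> Z
  P3: W <- T <- L <- G -> Z
  P4: W <- T <- L -> Z
  P5: W <- T -> Z
That exhausts the simple backdoor paths. Count: 5.

5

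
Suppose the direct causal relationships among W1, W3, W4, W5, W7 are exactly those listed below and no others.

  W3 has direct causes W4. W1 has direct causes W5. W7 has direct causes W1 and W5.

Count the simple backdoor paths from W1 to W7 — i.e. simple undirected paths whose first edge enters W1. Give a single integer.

A backdoor path from W1 to W7 is any simple undirected path whose first edge points into W1 (i.e. leaves W1 via a parent).
Parents of W1: {W5}.
Enumerating:
  P1: W1 <- W5 -> W7
That exhausts the simple backdoor paths. Count: 1.

1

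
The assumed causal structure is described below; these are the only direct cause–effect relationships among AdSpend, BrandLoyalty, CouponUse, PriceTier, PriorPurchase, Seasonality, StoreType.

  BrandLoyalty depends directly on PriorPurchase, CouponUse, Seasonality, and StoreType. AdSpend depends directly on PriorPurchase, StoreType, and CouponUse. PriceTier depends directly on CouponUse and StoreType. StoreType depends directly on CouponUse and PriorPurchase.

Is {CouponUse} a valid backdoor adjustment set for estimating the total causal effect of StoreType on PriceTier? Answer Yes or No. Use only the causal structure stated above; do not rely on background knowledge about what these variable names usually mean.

Backdoor paths from StoreType to PriceTier (paths whose first edge points into StoreType):
  P1: StoreType <- PriorPurchase -> BrandLoyalty <- CouponUse -> PriceTier
  P2: StoreType <- PriorPurchase -> AdSpend <- CouponUse -> PriceTier
  P3: StoreType <- CouponUse -> PriceTier
Condition 1 (no descendant of StoreType in the set): holds — descendants of StoreType are {AdSpend, BrandLoyalty, PriceTier}; none are in {CouponUse}.
Condition 2 (every backdoor path blocked by {CouponUse}):
  P1: blocked at collider BrandLoyalty (neither it nor any descendant is in the conditioning set).
  P2: blocked at collider AdSpend (neither it nor any descendant is in the conditioning set).
  P3: blocked at fork node CouponUse ∈ conditioning set.
{CouponUse} satisfies the backdoor criterion.

Yes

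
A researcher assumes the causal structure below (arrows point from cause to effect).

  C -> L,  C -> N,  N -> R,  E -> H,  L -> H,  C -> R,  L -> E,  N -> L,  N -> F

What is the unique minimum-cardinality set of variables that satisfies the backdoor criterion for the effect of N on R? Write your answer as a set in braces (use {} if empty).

Variables eligible for adjustment (non-descendants of N, excluding N and R): {C}.
Backdoor paths from N to R:
  P1: N <- C -> R
The empty set is not sufficient: P1 (N <- C -> R) has no collider blocking it and no conditioned non-collider, so it is open.
Try {C}:
  P1: blocked at fork node C ∈ conditioning set.
{C} contains no descendant of N and blocks every backdoor path.
{C} is the unique smallest valid adjustment set.

{C}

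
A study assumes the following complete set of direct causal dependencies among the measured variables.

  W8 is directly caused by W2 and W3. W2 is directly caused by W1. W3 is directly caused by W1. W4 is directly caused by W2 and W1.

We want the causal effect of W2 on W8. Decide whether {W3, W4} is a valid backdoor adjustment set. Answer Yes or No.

Backdoor paths from W2 to W8 (paths whose first edge points into W2):
  P1: W2 <- W1 -> W3 -> W8
Condition 1 (no descendant of W2 in the set): FAILS — W4 is a descendant of W2.
Condition 2 (every backdoor path blocked by {W3, W4}):
  P1: blocked at chain node W3 ∈ conditioning set.
{W3, W4} does not satisfy the backdoor criterion.

No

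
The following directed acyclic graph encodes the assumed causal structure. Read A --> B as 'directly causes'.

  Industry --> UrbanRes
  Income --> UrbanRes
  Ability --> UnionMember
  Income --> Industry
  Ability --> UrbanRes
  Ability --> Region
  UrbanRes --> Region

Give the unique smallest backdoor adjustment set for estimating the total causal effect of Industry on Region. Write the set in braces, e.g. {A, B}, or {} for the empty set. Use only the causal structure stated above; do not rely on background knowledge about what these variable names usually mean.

{Income}

Variables eligible for adjustment (non-descendants of Industry, excluding Industry and Region): {Ability, Income, UnionMember}.
Backdoor paths from Industry to Region:
  P1: Industry <- Income -> UrbanRes <- Ability -> Region
  P2: Industry <- Income -> UrbanRes -> Region
The empty set is not sufficient: P2 (Industry <- Income -> UrbanRes -> Region) has no collider blocking it and no conditioned non-collider, so it is open.
Try {Income}:
  P1: blocked at fork node Income ∈ conditioning set.
  P2: blocked at fork node Income ∈ conditioning set.
{Income} contains no descendant of Industry and blocks every backdoor path.
No other singleton works — e.g. {Ability} leaves P2 open — so {Income} is the unique smallest valid adjustment set.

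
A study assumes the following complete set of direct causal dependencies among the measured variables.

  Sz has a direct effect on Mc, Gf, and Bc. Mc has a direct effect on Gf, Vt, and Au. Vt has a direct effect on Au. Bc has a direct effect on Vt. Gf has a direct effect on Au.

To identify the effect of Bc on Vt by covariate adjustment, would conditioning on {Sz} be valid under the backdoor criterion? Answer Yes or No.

Yes

Backdoor paths from Bc to Vt (paths whose first edge points into Bc):
  P1: Bc <- Sz -> Mc -> Gf -> Au <- Vt
  P2: Bc <- Sz -> Mc -> Vt
  P3: Bc <- Sz -> Mc -> Au <- Vt
  P4: Bc <- Sz -> Gf <- Mc -> Vt
  P5: Bc <- Sz -> Gf <- Mc -> Au <- Vt
  P6: Bc <- Sz -> Gf -> Au <- Mc -> Vt
  P7: Bc <- Sz -> Gf -> Au <- Vt
Condition 1 (no descendant of Bc in the set): holds — descendants of Bc are {Au, Vt}; none are in {Sz}.
Condition 2 (every backdoor path blocked by {Sz}):
  P1: blocked at fork node Sz ∈ conditioning set.
  P2: blocked at fork node Sz ∈ conditioning set.
  P3: blocked at fork node Sz ∈ conditioning set.
  P4: blocked at fork node Sz ∈ conditioning set.
  P5: blocked at fork node Sz ∈ conditioning set.
  P6: blocked at fork node Sz ∈ conditioning set.
  P7: blocked at fork node Sz ∈ conditioning set.
{Sz} satisfies the backdoor criterion.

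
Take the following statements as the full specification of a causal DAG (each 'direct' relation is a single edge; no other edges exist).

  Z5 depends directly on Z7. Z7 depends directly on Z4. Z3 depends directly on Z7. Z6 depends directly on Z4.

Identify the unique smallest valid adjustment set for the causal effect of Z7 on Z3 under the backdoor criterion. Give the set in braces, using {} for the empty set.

Variables eligible for adjustment (non-descendants of Z7, excluding Z7 and Z3): {Z4, Z6}.
Backdoor paths from Z7 to Z3:
  (none)
With no backdoor paths the empty set already satisfies the criterion, and it is trivially minimal.

{}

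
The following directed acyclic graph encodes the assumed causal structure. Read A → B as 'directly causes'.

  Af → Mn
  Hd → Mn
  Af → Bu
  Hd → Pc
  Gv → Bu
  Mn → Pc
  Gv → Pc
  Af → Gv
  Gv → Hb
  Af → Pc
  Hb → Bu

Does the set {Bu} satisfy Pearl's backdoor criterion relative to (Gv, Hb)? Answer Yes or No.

No

Backdoor paths from Gv to Hb (paths whose first edge points into Gv):
  P1: Gv <- Af -> Bu <- Hb
Condition 1 (no descendant of Gv in the set): FAILS — Bu is a descendant of Gv.
Condition 2 (every backdoor path blocked by {Bu}):
  P1: open — collider(s) Bu are conditioned on (or have a conditioned descendant) and no non-collider on the path is in the set.
{Bu} does not satisfy the backdoor criterion.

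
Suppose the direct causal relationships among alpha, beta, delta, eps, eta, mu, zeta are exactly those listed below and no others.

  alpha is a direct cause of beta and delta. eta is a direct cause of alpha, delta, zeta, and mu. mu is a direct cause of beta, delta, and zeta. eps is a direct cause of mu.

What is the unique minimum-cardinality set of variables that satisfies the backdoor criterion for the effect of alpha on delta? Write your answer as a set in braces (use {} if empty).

{eta}

Variables eligible for adjustment (non-descendants of alpha, excluding alpha and delta): {eps, eta, mu, zeta}.
Backdoor paths from alpha to delta:
  P1: alpha <- eta -> mu -> delta
  P2: alpha <- eta -> zeta <- mu -> delta
  P3: alpha <- eta -> delta
The empty set is not sufficient: P1 (alpha <- eta -> mu -> delta) has no collider blocking it and no conditioned non-collider, so it is open.
Try {eta}:
  P1: blocked at fork node eta ∈ conditioning set.
  P2: blocked at fork node eta ∈ conditioning set.
  P3: blocked at fork node eta ∈ conditioning set.
{eta} contains no descendant of alpha and blocks every backdoor path.
No other singleton works — e.g. {eps} leaves P1 open — so {eta} is the unique smallest valid adjustment set.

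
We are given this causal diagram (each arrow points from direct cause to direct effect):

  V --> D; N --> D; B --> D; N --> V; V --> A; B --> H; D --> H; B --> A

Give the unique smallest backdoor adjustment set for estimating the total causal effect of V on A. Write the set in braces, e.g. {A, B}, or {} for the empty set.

Variables eligible for adjustment (non-descendants of V, excluding V and A): {B, N}.
Backdoor paths from V to A:
  P1: V <- N -> D <- B -> A
  P2: V <- N -> D -> H <- B -> A
Each backdoor path contains an unconditioned collider, so every path is already blocked with the empty conditioning set:
  P1: blocked at collider D (neither it nor any descendant is in the conditioning set).
  P2: blocked at collider H (neither it nor any descendant is in the conditioning set).
The empty set is therefore the unique smallest valid set.

{}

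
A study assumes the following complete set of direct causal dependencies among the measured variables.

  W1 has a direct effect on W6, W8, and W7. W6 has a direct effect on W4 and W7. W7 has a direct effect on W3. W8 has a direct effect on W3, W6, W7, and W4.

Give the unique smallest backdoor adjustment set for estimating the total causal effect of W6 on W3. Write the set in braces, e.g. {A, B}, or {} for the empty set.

{W1, W8}

Variables eligible for adjustment (non-descendants of W6, excluding W6 and W3): {W1, W8}.
Backdoor paths from W6 to W3:
  P1: W6 <- W1 -> W8 -> W7 -> W3
  P2: W6 <- W1 -> W8 -> W3
  P3: W6 <- W1 -> W7 <- W8 -> W3
  P4: W6 <- W1 -> W7 -> W3
  P5: W6 <- W8 <- W1 -> W7 -> W3
  P6: W6 <- W8 -> W7 -> W3
  P7: W6 <- W8 -> W3
The empty set is not sufficient: P1 (W6 <- W1 -> W8 -> W7 -> W3) has no collider blocking it and no conditioned non-collider, so it is open.
Try {W1, W8}:
  P1: blocked at fork node W1 ∈ conditioning set.
  P2: blocked at fork node W1 ∈ conditioning set.
  P3: blocked at fork node W1 ∈ conditioning set.
  P4: blocked at fork node W1 ∈ conditioning set.
  P5: blocked at chain node W8 ∈ conditioning set.
  P6: blocked at fork node W8 ∈ conditioning set.
  P7: blocked at fork node W8 ∈ conditioning set.
{W1, W8} contains no descendant of W6 and blocks every backdoor path.
Every element of {W1, W8} is needed (dropping W1 leaves P4 open; dropping W8 leaves P6 open), so no proper subset is valid.
Among all size-2 subsets of the eligible variables, only {W1, W8} blocks every backdoor path, so it is the unique smallest valid adjustment set.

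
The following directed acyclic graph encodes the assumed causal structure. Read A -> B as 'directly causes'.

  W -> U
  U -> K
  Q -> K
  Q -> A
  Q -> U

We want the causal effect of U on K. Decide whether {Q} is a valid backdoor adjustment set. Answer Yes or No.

Backdoor paths from U to K (paths whose first edge points into U):
  P1: U <- Q -> K
Condition 1 (no descendant of U in the set): holds — descendants of U are {K}; none are in {Q}.
Condition 2 (every backdoor path blocked by {Q}):
  P1: blocked at fork node Q ∈ conditioning set.
{Q} satisfies the backdoor criterion.

Yes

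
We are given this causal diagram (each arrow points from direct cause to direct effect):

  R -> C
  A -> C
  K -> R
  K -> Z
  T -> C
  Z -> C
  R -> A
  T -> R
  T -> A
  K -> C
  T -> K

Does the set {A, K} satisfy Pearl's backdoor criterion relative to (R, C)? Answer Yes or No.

Backdoor paths from R to C (paths whose first edge points into R):
  P1: R <- T -> K -> Z -> C
  P2: R <- T -> K -> C
  P3: R <- T -> A -> C
  P4: R <- T -> C
  P5: R <- K <- T -> A -> C
  P6: R <- K <- T -> C
  P7: R <- K -> Z -> C
  P8: R <- K -> C
Condition 1 (no descendant of R in the set): FAILS — A is a descendant of R.
Condition 2 (every backdoor path blocked by {A, K}):
  P1: blocked at chain node K ∈ conditioning set.
  P2: blocked at chain node K ∈ conditioning set.
  P3: blocked at chain node A ∈ conditioning set.
  P4: open — no interior node is in the conditioning set.
  P5: blocked at chain node K ∈ conditioning set.
  P6: blocked at chain node K ∈ conditioning set.
  P7: blocked at fork node K ∈ conditioning set.
  P8: blocked at fork node K ∈ conditioning set.
{A, K} does not satisfy the backdoor criterion.

No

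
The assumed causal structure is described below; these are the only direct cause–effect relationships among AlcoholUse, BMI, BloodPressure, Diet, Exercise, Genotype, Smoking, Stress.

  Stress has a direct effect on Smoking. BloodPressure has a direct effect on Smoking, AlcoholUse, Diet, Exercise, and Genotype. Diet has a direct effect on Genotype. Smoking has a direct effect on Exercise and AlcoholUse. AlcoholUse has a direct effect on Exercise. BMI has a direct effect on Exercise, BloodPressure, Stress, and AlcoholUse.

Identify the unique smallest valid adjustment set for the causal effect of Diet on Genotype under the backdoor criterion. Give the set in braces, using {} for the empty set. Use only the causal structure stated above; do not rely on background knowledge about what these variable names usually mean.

{BloodPressure}

Variables eligible for adjustment (non-descendants of Diet, excluding Diet and Genotype): {AlcoholUse, BMI, BloodPressure, Exercise, Smoking, Stress}.
Backdoor paths from Diet to Genotype:
  P1: Diet <- BloodPressure -> Genotype
The empty set is not sufficient: P1 (Diet <- BloodPressure -> Genotype) has no collider blocking it and no conditioned non-collider, so it is open.
Try {BloodPressure}:
  P1: blocked at fork node BloodPressure ∈ conditioning set.
{BloodPressure} contains no descendant of Diet and blocks every backdoor path.
No other singleton works — e.g. {BMI} leaves P1 open — so {BloodPressure} is the unique smallest valid adjustment set.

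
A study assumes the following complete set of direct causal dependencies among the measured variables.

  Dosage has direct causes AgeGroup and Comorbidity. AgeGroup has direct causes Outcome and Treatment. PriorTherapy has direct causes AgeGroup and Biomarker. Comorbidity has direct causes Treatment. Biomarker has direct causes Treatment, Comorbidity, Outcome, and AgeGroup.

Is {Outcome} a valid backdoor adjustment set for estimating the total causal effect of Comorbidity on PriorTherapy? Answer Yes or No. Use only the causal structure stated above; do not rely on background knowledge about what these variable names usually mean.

Backdoor paths from Comorbidity to PriorTherapy (paths whose first edge points into Comorbidity):
  P1: Comorbidity <- Treatment -> AgeGroup <- Outcome -> Biomarker -> PriorTherapy
  P2: Comorbidity <- Treatment -> AgeGroup -> Biomarker -> PriorTherapy
  P3: Comorbidity <- Treatment -> AgeGroup -> PriorTherapy
  P4: Comorbidity <- Treatment -> Biomarker <- Outcome -> AgeGroup -> PriorTherapy
  P5: Comorbidity <- Treatment -> Biomarker <- AgeGroup -> PriorTherapy
  P6: Comorbidity <- Treatment -> Biomarker -> PriorTherapy
Condition 1 (no descendant of Comorbidity in the set): holds — descendants of Comorbidity are {Biomarker, Dosage, PriorTherapy}; none are in {Outcome}.
Condition 2 (every backdoor path blocked by {Outcome}):
  P1: blocked at collider AgeGroup (neither it nor any descendant is in the conditioning set).
  P2: open — no interior node is in the conditioning set.
  P3: open — no interior node is in the conditioning set.
  P4: blocked at collider Biomarker (neither it nor any descendant is in the conditioning set).
  P5: blocked at collider Biomarker (neither it nor any descendant is in the conditioning set).
  P6: open — no interior node is in the conditioning set.
{Outcome} does not satisfy the backdoor criterion.

No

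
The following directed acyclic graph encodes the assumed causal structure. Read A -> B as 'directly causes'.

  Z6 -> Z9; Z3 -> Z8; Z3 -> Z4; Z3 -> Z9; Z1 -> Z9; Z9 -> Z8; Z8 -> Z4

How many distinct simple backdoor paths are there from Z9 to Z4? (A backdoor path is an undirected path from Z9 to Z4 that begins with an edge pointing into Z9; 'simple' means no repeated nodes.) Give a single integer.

A backdoor path from Z9 to Z4 is any simple undirected path whose first edge points into Z9 (i.e. leaves Z9 via a parent).
Parents of Z9: {Z1, Z3, Z6}.
Enumerating:
  P1: Z9 <- Z3 -> Z8 -> Z4
  P2: Z9 <- Z3 -> Z4
That exhausts the simple backdoor paths. Count: 2.

2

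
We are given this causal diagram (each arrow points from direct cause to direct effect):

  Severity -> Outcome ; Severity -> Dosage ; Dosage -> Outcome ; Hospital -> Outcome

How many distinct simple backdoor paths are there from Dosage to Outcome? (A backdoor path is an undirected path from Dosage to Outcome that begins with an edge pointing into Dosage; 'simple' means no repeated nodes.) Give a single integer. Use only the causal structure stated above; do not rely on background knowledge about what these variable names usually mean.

1

A backdoor path from Dosage to Outcome is any simple undirected path whose first edge points into Dosage (i.e. leaves Dosage via a parent).
Parents of Dosage: {Severity}.
Enumerating:
  P1: Dosage <- Severity -> Outcome
That exhausts the simple backdoor paths. Count: 1.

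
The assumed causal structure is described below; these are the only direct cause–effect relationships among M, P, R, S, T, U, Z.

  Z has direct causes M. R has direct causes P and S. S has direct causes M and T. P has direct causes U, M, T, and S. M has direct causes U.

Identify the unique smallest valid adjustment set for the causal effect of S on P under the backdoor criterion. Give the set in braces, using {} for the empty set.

{M, T}

Variables eligible for adjustment (non-descendants of S, excluding S and P): {M, T, U, Z}.
Backdoor paths from S to P:
  P1: S <- M <- U -> P
  P2: S <- M -> P
  P3: S <- T -> P
The empty set is not sufficient: P1 (S <- M <- U -> P) has no collider blocking it and no conditioned non-collider, so it is open.
Try {M, T}:
  P1: blocked at chain node M ∈ conditioning set.
  P2: blocked at fork node M ∈ conditioning set.
  P3: blocked at fork node T ∈ conditioning set.
{M, T} contains no descendant of S and blocks every backdoor path.
Every element of {M, T} is needed (dropping M leaves P1 open; dropping T leaves P3 open), so no proper subset is valid.
Among all size-2 subsets of the eligible variables, only {M, T} blocks every backdoor path, so it is the unique smallest valid adjustment set.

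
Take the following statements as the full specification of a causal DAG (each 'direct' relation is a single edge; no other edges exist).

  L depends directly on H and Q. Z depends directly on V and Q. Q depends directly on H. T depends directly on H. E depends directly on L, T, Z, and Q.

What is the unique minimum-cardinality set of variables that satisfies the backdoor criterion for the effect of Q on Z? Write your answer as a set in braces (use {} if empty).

Variables eligible for adjustment (non-descendants of Q, excluding Q and Z): {H, T, V}.
Backdoor paths from Q to Z:
  P1: Q <- H -> T -> E <- Z
  P2: Q <- H -> L -> E <- Z
Each backdoor path contains an unconditioned collider, so every path is already blocked with the empty conditioning set:
  P1: blocked at collider E (neither it nor any descendant is in the conditioning set).
  P2: blocked at collider E (neither it nor any descendant is in the conditioning set).
The empty set is therefore the unique smallest valid set.

{}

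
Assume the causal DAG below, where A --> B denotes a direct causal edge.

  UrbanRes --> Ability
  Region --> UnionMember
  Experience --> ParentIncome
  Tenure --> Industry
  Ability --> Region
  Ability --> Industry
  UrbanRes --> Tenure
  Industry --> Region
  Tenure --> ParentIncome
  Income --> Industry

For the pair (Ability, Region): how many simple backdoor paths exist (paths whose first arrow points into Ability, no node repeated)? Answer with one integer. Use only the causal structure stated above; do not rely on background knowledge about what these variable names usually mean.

1

A backdoor path from Ability to Region is any simple undirected path whose first edge points into Ability (i.e. leaves Ability via a parent).
Parents of Ability: {UrbanRes}.
Enumerating:
  P1: Ability <- UrbanRes -> Tenure -> Industry -> Region
That exhausts the simple backdoor paths. Count: 1.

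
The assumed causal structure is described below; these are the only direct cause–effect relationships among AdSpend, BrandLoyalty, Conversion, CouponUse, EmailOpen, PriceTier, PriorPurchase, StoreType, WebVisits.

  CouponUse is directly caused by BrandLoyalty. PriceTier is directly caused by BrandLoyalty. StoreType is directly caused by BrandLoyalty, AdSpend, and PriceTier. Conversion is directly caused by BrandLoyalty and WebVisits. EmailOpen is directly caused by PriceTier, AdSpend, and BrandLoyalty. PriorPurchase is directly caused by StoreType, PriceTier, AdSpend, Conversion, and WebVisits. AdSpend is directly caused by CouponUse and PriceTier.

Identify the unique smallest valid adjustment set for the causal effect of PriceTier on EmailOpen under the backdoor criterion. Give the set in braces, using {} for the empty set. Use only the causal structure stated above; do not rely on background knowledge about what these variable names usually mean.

{BrandLoyalty}

Variables eligible for adjustment (non-descendants of PriceTier, excluding PriceTier and EmailOpen): {BrandLoyalty, Conversion, CouponUse, WebVisits}.
Backdoor paths from PriceTier to EmailOpen:
  P1: PriceTier <- BrandLoyalty -> CouponUse -> AdSpend -> EmailOpen
  P2: PriceTier <- BrandLoyalty -> EmailOpen
  P3: PriceTier <- BrandLoyalty -> StoreType <- AdSpend -> EmailOpen
  P4: PriceTier <- BrandLoyalty -> StoreType -> PriorPurchase <- AdSpend -> EmailOpen
  P5: PriceTier <- BrandLoyalty -> Conversion <- WebVisits -> PriorPurchase <- AdSpend -> EmailOpen
  P6: PriceTier <- BrandLoyalty -> Conversion <- WebVisits -> PriorPurchase <- StoreType <- AdSpend -> EmailOpen
  P7: PriceTier <- BrandLoyalty -> Conversion -> PriorPurchase <- AdSpend -> EmailOpen
  P8: PriceTier <- BrandLoyalty -> Conversion -> PriorPurchase <- StoreType <- AdSpend -> EmailOpen
The empty set is not sufficient: P1 (PriceTier <- BrandLoyalty -> CouponUse -> AdSpend -> EmailOpen) has no collider blocking it and no conditioned non-collider, so it is open.
Try {BrandLoyalty}:
  P1: blocked at fork node BrandLoyalty ∈ conditioning set.
  P2: blocked at fork node BrandLoyalty ∈ conditioning set.
  P3: blocked at fork node BrandLoyalty ∈ conditioning set.
  P4: blocked at fork node BrandLoyalty ∈ conditioning set.
  P5: blocked at fork node BrandLoyalty ∈ conditioning set.
  P6: blocked at fork node BrandLoyalty ∈ conditioning set.
  P7: blocked at fork node BrandLoyalty ∈ conditioning set.
  P8: blocked at fork node BrandLoyalty ∈ conditioning set.
{BrandLoyalty} contains no descendant of PriceTier and blocks every backdoor path.
No other singleton works — e.g. {CouponUse} leaves P2 open — so {BrandLoyalty} is the unique smallest valid adjustment set.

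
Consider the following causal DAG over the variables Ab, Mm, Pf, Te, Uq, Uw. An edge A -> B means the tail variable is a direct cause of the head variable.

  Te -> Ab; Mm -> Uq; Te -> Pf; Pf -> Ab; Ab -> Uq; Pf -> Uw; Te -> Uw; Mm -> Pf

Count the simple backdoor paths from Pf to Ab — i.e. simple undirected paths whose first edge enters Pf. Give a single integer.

2

A backdoor path from Pf to Ab is any simple undirected path whose first edge points into Pf (i.e. leaves Pf via a parent).
Parents of Pf: {Mm, Te}.
Enumerating:
  P1: Pf <- Te -> Ab
  P2: Pf <- Mm -> Uq <- Ab
That exhausts the simple backdoor paths. Count: 2.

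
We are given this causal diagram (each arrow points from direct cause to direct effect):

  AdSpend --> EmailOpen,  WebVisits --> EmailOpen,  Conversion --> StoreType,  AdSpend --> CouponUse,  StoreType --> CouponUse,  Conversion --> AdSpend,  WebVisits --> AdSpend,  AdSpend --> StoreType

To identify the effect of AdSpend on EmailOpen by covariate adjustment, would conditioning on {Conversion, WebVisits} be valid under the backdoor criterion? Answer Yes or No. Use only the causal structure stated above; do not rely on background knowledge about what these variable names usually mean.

Backdoor paths from AdSpend to EmailOpen (paths whose first edge points into AdSpend):
  P1: AdSpend <- WebVisits -> EmailOpen
Condition 1 (no descendant of AdSpend in the set): holds — descendants of AdSpend are {CouponUse, EmailOpen, StoreType}; none are in {Conversion, WebVisits}.
Condition 2 (every backdoor path blocked by {Conversion, WebVisits}):
  P1: blocked at fork node WebVisits ∈ conditioning set.
{Conversion, WebVisits} satisfies the backdoor criterion.

Yes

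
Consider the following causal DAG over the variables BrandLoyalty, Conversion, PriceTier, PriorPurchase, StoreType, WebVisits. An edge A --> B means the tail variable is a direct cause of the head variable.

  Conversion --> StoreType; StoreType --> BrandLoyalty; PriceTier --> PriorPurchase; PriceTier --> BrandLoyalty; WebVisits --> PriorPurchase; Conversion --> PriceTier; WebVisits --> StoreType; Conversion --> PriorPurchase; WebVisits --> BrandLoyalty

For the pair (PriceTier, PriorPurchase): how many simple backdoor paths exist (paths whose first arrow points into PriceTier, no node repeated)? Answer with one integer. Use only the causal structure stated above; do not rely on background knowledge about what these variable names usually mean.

3

A backdoor path from PriceTier to PriorPurchase is any simple undirected path whose first edge points into PriceTier (i.e. leaves PriceTier via a parent).
Parents of PriceTier: {Conversion}.
Enumerating:
  P1: PriceTier <- Conversion -> PriorPurchase
  P2: PriceTier <- Conversion -> StoreType <- WebVisits -> PriorPurchase
  P3: PriceTier <- Conversion -> StoreType -> BrandLoyalty <- WebVisits -> PriorPurchase
That exhausts the simple backdoor paths. Count: 3.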